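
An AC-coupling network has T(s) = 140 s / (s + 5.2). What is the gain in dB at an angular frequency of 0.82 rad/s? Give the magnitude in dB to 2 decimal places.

|j0.82| = 0.82
|j0.82 + 5.2| = √(0.82² + 5.2²) = 5.264
|T(j0.82)| = 140 × 0.82 / 5.264 = 21.807
20 log₁₀(21.807) = 26.772 dB

26.77 dB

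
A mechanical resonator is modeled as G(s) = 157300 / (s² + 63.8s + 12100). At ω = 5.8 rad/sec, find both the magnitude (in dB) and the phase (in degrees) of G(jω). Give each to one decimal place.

|(j5.8)² + 63.8(j5.8) + 12100| = |12066 + j370.04| = 1.207e+04
|G(j5.8)| = 157300 / 1.207e+04 = 13.03
20 log₁₀(13.03) = 22.30 dB
∠[(j5.8)² + 63.8(j5.8) + 12100] = ∠[12066 + j370.04] = 1.76°
∠G(j5.8) = −1.76° = -1.76°

|G| = 22.3 dB, ∠G = -1.8°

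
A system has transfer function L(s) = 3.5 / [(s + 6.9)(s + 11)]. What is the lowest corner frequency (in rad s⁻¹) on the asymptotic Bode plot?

Break frequencies occur at each pole and zero magnitude: 6.9 rad s⁻¹, 11 rad s⁻¹.
The lowest is 6.9 rad s⁻¹.

6.9 rad s⁻¹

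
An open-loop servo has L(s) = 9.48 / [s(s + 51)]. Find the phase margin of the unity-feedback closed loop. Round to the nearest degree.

Gain crossover: |L(jω)| = 1 at ω ≈ 0.186 rad s⁻¹.
∠L(j0.186) = −90° − arctan(0.186/51) ≈ -90.21°
PM = 180° + (-90.21°) = 89.79°

90°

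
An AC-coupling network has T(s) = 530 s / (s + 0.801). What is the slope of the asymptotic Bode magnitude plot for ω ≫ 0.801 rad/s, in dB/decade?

0 dB/decade

With 1 zero and 1 pole, the high-frequency asymptotic slope is 20 × (1 − 1) = 0 dB/decade.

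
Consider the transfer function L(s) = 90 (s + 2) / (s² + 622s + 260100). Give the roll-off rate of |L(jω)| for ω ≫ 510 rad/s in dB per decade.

With 1 zero and 2 poles, the high-frequency asymptotic slope is 20 × (1 − 2) = -20 dB/decade.

-20 dB/decade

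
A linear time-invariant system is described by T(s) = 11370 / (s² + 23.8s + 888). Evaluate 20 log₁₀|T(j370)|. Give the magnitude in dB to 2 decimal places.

|(j370)² + 23.8(j370) + 888| = |-1.3601e+05 + j8806| = 1.363e+05
|T(j370)| = 11370 / 1.363e+05 = 0.083421
20 log₁₀(0.083421) = -21.575 dB

-21.57 dB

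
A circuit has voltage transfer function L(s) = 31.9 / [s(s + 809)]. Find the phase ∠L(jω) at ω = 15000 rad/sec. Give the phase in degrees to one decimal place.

-176.9 deg

∠(j15000 + 809) = arctan(15000/809) = 86.91°
∠(j15000) = 90.00°
∠L(j15000) = − (86.91° + 90.00°) = -176.91°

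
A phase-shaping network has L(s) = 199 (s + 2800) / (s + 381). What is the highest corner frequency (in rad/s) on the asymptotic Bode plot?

Break frequencies occur at each pole and zero magnitude: 381 rad/s, 2800 rad/s.
The highest is 2800 rad/s.

2800 rad/s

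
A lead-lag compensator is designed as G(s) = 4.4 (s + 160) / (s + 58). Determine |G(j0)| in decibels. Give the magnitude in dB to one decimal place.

G(0) = 4.4 × 160 / 58 = 12.138
20 log₁₀(12.138) = 21.68 dB

21.7 dB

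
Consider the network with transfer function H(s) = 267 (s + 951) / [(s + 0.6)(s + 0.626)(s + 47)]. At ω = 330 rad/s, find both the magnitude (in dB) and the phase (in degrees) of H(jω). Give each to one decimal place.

|j330 + 951| = √(330² + 951²) = 1007
|j330 + 0.6| = √(330² + 0.6²) = 330
|j330 + 0.626| = √(330² + 0.626²) = 330
|j330 + 47| = √(330² + 47²) = 333.3
|H(j330)| = 267 × 1007 / (330 × 330 × 333.3) = 0.0074042
20 log₁₀(0.0074042) = -42.61 dB
∠(j330 + 951) = arctan(330/951) = 19.14°
∠(j330 + 0.6) = arctan(330/0.6) = 89.90°
∠(j330 + 0.626) = arctan(330/0.626) = 89.89°
∠(j330 + 47) = arctan(330/47) = 81.89°
∠H(j330) = 19.14° − (89.90° + 89.89° + 81.89°) = -242.54°

|H| = -42.6 dB, ∠H = -242.5 deg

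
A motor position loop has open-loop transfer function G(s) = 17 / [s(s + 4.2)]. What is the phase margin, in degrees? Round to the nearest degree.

53°

Gain crossover: |G(jω)| = 1 at ω ≈ 3.21 rad/s.
∠G(j3.21) = −90° − arctan(3.21/4.2) ≈ -127.43°
PM = 180° + (-127.43°) = 52.57°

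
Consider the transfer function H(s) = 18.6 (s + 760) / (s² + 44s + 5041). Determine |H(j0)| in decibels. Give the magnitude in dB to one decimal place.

9.0 dB

H(0) = 18.6 × 760 / 5041 = 2.8042
20 log₁₀(2.8042) = 8.96 dB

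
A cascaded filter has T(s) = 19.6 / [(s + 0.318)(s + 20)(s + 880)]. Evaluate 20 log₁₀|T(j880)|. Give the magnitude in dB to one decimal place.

|j880 + 0.318| = √(880² + 0.318²) = 880
|j880 + 20| = √(880² + 20²) = 880.2
|j880 + 880| = √(880² + 880²) = 1245
|T(j880)| = 19.6 / (880 × 880.2 × 1245) = 2.0332e-08
20 log₁₀(2.0332e-08) = -153.84 dB

-153.8 dB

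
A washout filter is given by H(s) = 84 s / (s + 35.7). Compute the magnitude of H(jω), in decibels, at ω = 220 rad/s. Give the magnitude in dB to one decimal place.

|j220| = 220
|j220 + 35.7| = √(220² + 35.7²) = 222.9
|H(j220)| = 84 × 220 / 222.9 = 82.915
20 log₁₀(82.915) = 38.37 dB

38.4 dB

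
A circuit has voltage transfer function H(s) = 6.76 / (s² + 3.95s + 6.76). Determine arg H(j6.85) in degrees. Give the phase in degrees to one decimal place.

-146.0 deg

∠[(j6.85)² + 3.95(j6.85) + 6.76] = ∠[-40.162 + j27.058] = 146.03°
∠H(j6.85) = −146.03° = -146.03°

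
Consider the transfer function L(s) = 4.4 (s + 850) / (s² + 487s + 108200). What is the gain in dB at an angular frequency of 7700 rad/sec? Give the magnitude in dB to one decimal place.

|j7700 + 850| = √(7700² + 850²) = 7747
|(j7700)² + 487(j7700) + 108200| = |-5.9182e+07 + j3.7499e+06| = 5.93e+07
|L(j7700)| = 4.4 × 7747 / 5.93e+07 = 0.0005748
20 log₁₀(0.0005748) = -64.81 dB

-64.8 dB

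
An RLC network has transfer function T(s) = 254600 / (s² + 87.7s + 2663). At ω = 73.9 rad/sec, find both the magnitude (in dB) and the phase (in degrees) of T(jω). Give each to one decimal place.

|T| = 31.1 dB, ∠T = -113.4 deg

|(j73.9)² + 87.7(j73.9) + 2663| = |-2798.2 + j6481| = 7059
|T(j73.9)| = 254600 / 7059 = 36.066
20 log₁₀(36.066) = 31.14 dB
∠[(j73.9)² + 87.7(j73.9) + 2663] = ∠[-2798.2 + j6481] = 113.35°
∠T(j73.9) = −113.35° = -113.35°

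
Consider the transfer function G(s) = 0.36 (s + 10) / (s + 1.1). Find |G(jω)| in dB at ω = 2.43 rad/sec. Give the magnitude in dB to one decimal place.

|j2.43 + 10| = √(2.43² + 10²) = 10.29
|j2.43 + 1.1| = √(2.43² + 1.1²) = 2.667
|G(j2.43)| = 0.36 × 10.29 / 2.667 = 1.3889
20 log₁₀(1.3889) = 2.85 dB

2.9 dB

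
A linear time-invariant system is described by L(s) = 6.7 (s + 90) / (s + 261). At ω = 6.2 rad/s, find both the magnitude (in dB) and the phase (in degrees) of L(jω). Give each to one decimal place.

|L| = 7.3 dB, ∠L = 2.6°

|j6.2 + 90| = √(6.2² + 90²) = 90.21
|j6.2 + 261| = √(6.2² + 261²) = 261.1
|L(j6.2)| = 6.7 × 90.21 / 261.1 = 2.3152
20 log₁₀(2.3152) = 7.29 dB
∠(j6.2 + 90) = arctan(6.2/90) = 3.94°
∠(j6.2 + 261) = arctan(6.2/261) = 1.36°
∠L(j6.2) = 3.94° − 1.36° = 2.58°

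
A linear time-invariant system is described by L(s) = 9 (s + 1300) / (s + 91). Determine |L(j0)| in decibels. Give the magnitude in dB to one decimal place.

L(0) = 9 × 1300 / 91 = 128.57
20 log₁₀(128.57) = 42.18 dB

42.2 dB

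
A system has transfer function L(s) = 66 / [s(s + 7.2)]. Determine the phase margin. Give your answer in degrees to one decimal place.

47.0°

Gain crossover: |L(jω)| = 1 at ω ≈ 6.71 rad s⁻¹.
∠L(j6.71) = −90° − arctan(6.71/7.2) ≈ -132.97°
PM = 180° + (-132.97°) = 47.03°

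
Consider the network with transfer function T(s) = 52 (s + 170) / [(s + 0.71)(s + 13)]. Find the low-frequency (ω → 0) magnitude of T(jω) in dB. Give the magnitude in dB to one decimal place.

59.6 dB

T(0) = 52 × 170 / (0.71 × 13) = 957.75
20 log₁₀(957.75) = 59.63 dB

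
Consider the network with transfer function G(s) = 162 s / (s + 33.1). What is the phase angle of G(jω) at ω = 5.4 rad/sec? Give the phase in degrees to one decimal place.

80.7°

∠(j5.4) = 90.00°
∠(j5.4 + 33.1) = arctan(5.4/33.1) = 9.27°
∠G(j5.4) = 90.00° − 9.27° = 80.73°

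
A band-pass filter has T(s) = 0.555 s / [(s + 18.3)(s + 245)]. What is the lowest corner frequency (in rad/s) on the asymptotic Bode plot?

18.3 rad/s

Break frequencies occur at each pole and zero magnitude: 18.3 rad/s, 245 rad/s.
The lowest is 18.3 rad/s.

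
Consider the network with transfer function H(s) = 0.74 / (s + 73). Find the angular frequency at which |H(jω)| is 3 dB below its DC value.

For a single-pole low-pass, the −3 dB point is at the pole: ω = 73 rad/sec.

73 rad/sec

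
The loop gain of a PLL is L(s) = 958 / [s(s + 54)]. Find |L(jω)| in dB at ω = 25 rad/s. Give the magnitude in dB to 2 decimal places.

|j25 + 54| = √(25² + 54²) = 59.51
|j25| = 25
|L(j25)| = 958 / (59.51 × 25) = 0.64397
20 log₁₀(0.64397) = -3.823 dB

-3.82 dB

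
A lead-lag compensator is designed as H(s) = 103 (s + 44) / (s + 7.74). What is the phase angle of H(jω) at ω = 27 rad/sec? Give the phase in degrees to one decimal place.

∠(j27 + 44) = arctan(27/44) = 31.53°
∠(j27 + 7.74) = arctan(27/7.74) = 74.00°
∠H(j27) = 31.53° − 74.00° = -42.47°

-42.5°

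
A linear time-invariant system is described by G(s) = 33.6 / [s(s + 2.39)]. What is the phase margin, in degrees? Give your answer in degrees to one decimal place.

Gain crossover: |G(jω)| = 1 at ω ≈ 5.56 rad/sec.
∠G(j5.56) = −90° − arctan(5.56/2.39) ≈ -156.72°
PM = 180° + (-156.72°) = 23.28°

23.3°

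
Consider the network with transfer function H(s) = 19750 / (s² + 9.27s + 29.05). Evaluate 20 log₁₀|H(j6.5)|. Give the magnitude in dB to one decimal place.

|(j6.5)² + 9.27(j6.5) + 29.05| = |-13.2 + j60.255| = 61.68
|H(j6.5)| = 19750 / 61.68 = 320.18
20 log₁₀(320.18) = 50.11 dB

50.1 dB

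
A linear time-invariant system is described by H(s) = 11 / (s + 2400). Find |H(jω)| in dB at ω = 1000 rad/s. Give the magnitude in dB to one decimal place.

-47.5 dB

|j1000 + 2400| = √(1000² + 2400²) = 2600
|H(j1000)| = 11 / 2600 = 0.0042308
20 log₁₀(0.0042308) = -47.47 dB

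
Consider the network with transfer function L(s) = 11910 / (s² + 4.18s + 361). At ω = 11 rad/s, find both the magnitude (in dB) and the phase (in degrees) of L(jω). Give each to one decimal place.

|L| = 33.8 dB, ∠L = -10.8°

|(j11)² + 4.18(j11) + 361| = |240 + j45.98| = 244.4
|L(j11)| = 11910 / 244.4 = 48.739
20 log₁₀(48.739) = 33.76 dB
∠[(j11)² + 4.18(j11) + 361] = ∠[240 + j45.98] = 10.85°
∠L(j11) = −10.85° = -10.85°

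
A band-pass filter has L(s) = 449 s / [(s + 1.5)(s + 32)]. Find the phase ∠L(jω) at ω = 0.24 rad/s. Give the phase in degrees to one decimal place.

∠(j0.24) = 90.00°
∠(j0.24 + 1.5) = arctan(0.24/1.5) = 9.09°
∠(j0.24 + 32) = arctan(0.24/32) = 0.43°
∠L(j0.24) = 90.00° − (9.09° + 0.43°) = 80.48°

80.5°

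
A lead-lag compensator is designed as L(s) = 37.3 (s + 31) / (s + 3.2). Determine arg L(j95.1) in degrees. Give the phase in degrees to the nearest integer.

∠(j95.1 + 31) = arctan(95.1/31) = 71.95°
∠(j95.1 + 3.2) = arctan(95.1/3.2) = 88.07°
∠L(j95.1) = 71.95° − 88.07° = -16.13°

-16°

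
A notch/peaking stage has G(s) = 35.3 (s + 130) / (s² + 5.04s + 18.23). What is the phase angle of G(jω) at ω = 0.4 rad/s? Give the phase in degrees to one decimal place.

-6.2°

∠(j0.4 + 130) = arctan(0.4/130) = 0.18°
∠[(j0.4)² + 5.04(j0.4) + 18.23] = ∠[18.07 + j2.016] = 6.37°
∠G(j0.4) = 0.18° − 6.37° = -6.19°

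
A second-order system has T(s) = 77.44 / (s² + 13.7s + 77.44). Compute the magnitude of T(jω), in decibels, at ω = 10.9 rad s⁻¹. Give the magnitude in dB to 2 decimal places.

|(j10.9)² + 13.7(j10.9) + 77.44| = |-41.37 + j149.33| = 155
|T(j10.9)| = 77.44 / 155 = 0.49976
20 log₁₀(0.49976) = -6.025 dB

-6.02 dB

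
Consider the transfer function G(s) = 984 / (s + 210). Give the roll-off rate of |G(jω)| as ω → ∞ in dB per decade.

-20 dB/decade

With 0 zeros and 1 pole, the high-frequency asymptotic slope is 20 × (0 − 1) = -20 dB/decade.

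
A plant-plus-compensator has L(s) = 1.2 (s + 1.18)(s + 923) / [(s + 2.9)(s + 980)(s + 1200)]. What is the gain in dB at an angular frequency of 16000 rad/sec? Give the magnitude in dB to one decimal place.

|j16000 + 1.18| = √(16000² + 1.18²) = 1.6e+04
|j16000 + 923| = √(16000² + 923²) = 1.603e+04
|j16000 + 2.9| = √(16000² + 2.9²) = 1.6e+04
|j16000 + 980| = √(16000² + 980²) = 1.603e+04
|j16000 + 1200| = √(16000² + 1200²) = 1.604e+04
|L(j16000)| = 1.2 × 1.6e+04 × 1.603e+04 / (1.6e+04 × 1.603e+04 × 1.604e+04) = 7.4774e-05
20 log₁₀(7.4774e-05) = -82.52 dB

-82.5 dB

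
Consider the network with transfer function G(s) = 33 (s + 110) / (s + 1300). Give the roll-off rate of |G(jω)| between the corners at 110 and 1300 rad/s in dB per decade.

20 dB/decade

In this band the factors already past their corner are: zero at 110; net slope = 20 dB/decade.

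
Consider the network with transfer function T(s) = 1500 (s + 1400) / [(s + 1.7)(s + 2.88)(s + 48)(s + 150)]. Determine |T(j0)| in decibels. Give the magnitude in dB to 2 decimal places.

35.50 dB

T(0) = 1500 × 1400 / (1.7 × 2.88 × 48 × 150) = 59.572
20 log₁₀(59.572) = 35.501 dB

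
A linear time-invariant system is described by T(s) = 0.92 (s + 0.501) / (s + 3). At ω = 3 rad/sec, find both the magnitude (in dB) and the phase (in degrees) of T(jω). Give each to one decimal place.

|T| = -3.6 dB, ∠T = 35.5°

|j3 + 0.501| = √(3² + 0.501²) = 3.042
|j3 + 3| = √(3² + 3²) = 4.243
|T(j3)| = 0.92 × 3.042 / 4.243 = 0.65955
20 log₁₀(0.65955) = -3.62 dB
∠(j3 + 0.501) = arctan(3/0.501) = 80.52°
∠(j3 + 3) = arctan(3/3) = 45.00°
∠T(j3) = 80.52° − 45.00° = 35.52°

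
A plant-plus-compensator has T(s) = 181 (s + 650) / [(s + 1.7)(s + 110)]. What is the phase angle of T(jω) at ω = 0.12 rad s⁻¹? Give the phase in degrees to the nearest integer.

-4°

∠(j0.12 + 650) = arctan(0.12/650) = 0.01°
∠(j0.12 + 1.7) = arctan(0.12/1.7) = 4.04°
∠(j0.12 + 110) = arctan(0.12/110) = 0.06°
∠T(j0.12) = 0.01° − (4.04° + 0.06°) = -4.09°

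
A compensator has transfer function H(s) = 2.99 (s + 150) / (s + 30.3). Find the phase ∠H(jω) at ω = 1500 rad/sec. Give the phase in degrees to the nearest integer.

-5°

∠(j1500 + 150) = arctan(1500/150) = 84.29°
∠(j1500 + 30.3) = arctan(1500/30.3) = 88.84°
∠H(j1500) = 84.29° − 88.84° = -4.55°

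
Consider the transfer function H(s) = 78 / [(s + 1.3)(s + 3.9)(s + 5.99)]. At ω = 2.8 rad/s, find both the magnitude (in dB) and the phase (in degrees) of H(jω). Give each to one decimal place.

|j2.8 + 1.3| = √(2.8² + 1.3²) = 3.087
|j2.8 + 3.9| = √(2.8² + 3.9²) = 4.801
|j2.8 + 5.99| = √(2.8² + 5.99²) = 6.612
|H(j2.8)| = 78 / (3.087 × 4.801 × 6.612) = 0.79592
20 log₁₀(0.79592) = -1.98 dB
∠(j2.8 + 1.3) = arctan(2.8/1.3) = 65.10°
∠(j2.8 + 3.9) = arctan(2.8/3.9) = 35.68°
∠(j2.8 + 5.99) = arctan(2.8/5.99) = 25.05°
∠H(j2.8) = − (65.10° + 35.68° + 25.05°) = -125.83°

|H| = -2.0 dB, ∠H = -125.8 deg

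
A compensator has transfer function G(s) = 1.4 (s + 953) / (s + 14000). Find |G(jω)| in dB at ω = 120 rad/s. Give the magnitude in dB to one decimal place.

-20.4 dB

|j120 + 953| = √(120² + 953²) = 960.5
|j120 + 14000| = √(120² + 14000²) = 1.4e+04
|G(j120)| = 1.4 × 960.5 / 1.4e+04 = 0.096049
20 log₁₀(0.096049) = -20.35 dB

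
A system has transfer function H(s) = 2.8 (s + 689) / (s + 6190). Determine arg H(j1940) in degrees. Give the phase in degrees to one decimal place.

∠(j1940 + 689) = arctan(1940/689) = 70.45°
∠(j1940 + 6190) = arctan(1940/6190) = 17.40°
∠H(j1940) = 70.45° − 17.40° = 53.05°

53.0 deg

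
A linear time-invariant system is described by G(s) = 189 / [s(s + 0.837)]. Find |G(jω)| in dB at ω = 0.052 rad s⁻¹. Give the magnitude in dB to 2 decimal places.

|j0.052 + 0.837| = √(0.052² + 0.837²) = 0.8386
|j0.052| = 0.052
|G(j0.052)| = 189 / (0.8386 × 0.052) = 4334.1
20 log₁₀(4334.1) = 72.738 dB

72.74 dB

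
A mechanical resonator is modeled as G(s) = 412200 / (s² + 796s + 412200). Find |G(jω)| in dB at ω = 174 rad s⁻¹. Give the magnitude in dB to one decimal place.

|(j174)² + 796(j174) + 412200| = |3.8192e+05 + j1.385e+05| = 4.063e+05
|G(j174)| = 412200 / 4.063e+05 = 1.0146
20 log₁₀(1.0146) = 0.13 dB

0.1 dB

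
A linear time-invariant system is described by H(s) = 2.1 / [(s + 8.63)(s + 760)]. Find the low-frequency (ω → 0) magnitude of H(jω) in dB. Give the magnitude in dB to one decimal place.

-69.9 dB

H(0) = 2.1 / (8.63 × 760) = 0.00032018
20 log₁₀(0.00032018) = -69.89 dB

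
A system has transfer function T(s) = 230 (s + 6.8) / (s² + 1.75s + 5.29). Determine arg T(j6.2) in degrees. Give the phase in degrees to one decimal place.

∠(j6.2 + 6.8) = arctan(6.2/6.8) = 42.36°
∠[(j6.2)² + 1.75(j6.2) + 5.29] = ∠[-33.15 + j10.85] = 161.88°
∠T(j6.2) = 42.36° − 161.88° = -119.52°

-119.5°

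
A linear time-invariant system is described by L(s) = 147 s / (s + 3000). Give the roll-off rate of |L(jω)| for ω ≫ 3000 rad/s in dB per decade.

0 dB/decade

With 1 zero and 1 pole, the high-frequency asymptotic slope is 20 × (1 − 1) = 0 dB/decade.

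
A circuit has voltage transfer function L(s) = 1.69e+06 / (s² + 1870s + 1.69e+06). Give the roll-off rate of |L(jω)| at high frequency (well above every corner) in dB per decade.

With 0 zeros and 2 poles, the high-frequency asymptotic slope is 20 × (0 − 2) = -40 dB/decade.

-40 dB/decade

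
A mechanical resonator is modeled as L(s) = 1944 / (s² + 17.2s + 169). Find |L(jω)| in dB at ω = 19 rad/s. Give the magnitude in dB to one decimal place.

|(j19)² + 17.2(j19) + 169| = |-192 + j326.8| = 379
|L(j19)| = 1944 / 379 = 5.1289
20 log₁₀(5.1289) = 14.20 dB

14.2 dB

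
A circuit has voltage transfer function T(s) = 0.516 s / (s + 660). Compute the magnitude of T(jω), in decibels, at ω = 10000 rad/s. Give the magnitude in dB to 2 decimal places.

|j10000| = 1e+04
|j10000 + 660| = √(10000² + 660²) = 1.002e+04
|T(j10000)| = 0.516 × 1e+04 / 1.002e+04 = 0.51488
20 log₁₀(0.51488) = -5.766 dB

-5.77 dB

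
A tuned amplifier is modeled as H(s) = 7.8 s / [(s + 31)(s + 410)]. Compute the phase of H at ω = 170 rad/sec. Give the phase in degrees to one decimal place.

∠(j170) = 90.00°
∠(j170 + 31) = arctan(170/31) = 79.67°
∠(j170 + 410) = arctan(170/410) = 22.52°
∠H(j170) = 90.00° − (79.67° + 22.52°) = -12.19°

-12.2°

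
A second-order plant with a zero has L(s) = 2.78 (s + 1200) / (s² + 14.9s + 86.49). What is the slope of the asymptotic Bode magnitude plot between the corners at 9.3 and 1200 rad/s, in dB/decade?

In this band the factors already past their corner are: complex pole pair at ωₙ ≈ 9.3; net slope = -40 dB/decade.

-40 dB/decade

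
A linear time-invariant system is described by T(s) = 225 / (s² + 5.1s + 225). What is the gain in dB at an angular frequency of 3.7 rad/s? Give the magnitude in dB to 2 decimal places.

|(j3.7)² + 5.1(j3.7) + 225| = |211.31 + j18.87| = 212.2
|T(j3.7)| = 225 / 212.2 = 1.0606
20 log₁₀(1.0606) = 0.511 dB

0.51 dB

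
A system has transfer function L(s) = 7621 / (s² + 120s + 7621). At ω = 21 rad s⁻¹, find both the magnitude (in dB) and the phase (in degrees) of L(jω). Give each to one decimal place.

|(j21)² + 120(j21) + 7621| = |7180 + j2520| = 7609
|L(j21)| = 7621 / 7609 = 1.0015
20 log₁₀(1.0015) = 0.01 dB
∠[(j21)² + 120(j21) + 7621] = ∠[7180 + j2520] = 19.34°
∠L(j21) = −19.34° = -19.34°

|L| = 0.0 dB, ∠L = -19.3 deg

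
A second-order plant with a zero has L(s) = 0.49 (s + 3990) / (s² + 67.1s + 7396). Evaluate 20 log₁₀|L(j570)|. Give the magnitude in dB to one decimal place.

|j570 + 3990| = √(570² + 3990²) = 4031
|(j570)² + 67.1(j570) + 7396| = |-3.175e+05 + j38247| = 3.198e+05
|L(j570)| = 0.49 × 4031 / 3.198e+05 = 0.0061756
20 log₁₀(0.0061756) = -44.19 dB

-44.2 dB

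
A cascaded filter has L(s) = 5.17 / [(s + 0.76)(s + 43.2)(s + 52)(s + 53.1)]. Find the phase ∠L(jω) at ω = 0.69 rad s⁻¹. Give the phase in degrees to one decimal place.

-44.7°

∠(j0.69 + 0.76) = arctan(0.69/0.76) = 42.24°
∠(j0.69 + 43.2) = arctan(0.69/43.2) = 0.92°
∠(j0.69 + 52) = arctan(0.69/52) = 0.76°
∠(j0.69 + 53.1) = arctan(0.69/53.1) = 0.74°
∠L(j0.69) = − (42.24° + 0.92° + 0.76° + 0.74°) = -44.66°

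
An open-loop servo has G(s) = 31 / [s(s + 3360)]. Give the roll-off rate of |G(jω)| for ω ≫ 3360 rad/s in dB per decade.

-40 dB/decade

With 0 zeros and 2 poles, the high-frequency asymptotic slope is 20 × (0 − 2) = -40 dB/decade.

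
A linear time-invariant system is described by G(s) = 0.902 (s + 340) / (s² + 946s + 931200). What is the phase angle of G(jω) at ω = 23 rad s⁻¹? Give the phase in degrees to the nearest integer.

3°

∠(j23 + 340) = arctan(23/340) = 3.87°
∠[(j23)² + 946(j23) + 931200] = ∠[9.3067e+05 + j21758] = 1.34°
∠G(j23) = 3.87° − 1.34° = 2.53°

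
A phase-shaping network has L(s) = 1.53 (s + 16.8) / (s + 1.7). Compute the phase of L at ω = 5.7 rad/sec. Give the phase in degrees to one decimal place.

∠(j5.7 + 16.8) = arctan(5.7/16.8) = 18.74°
∠(j5.7 + 1.7) = arctan(5.7/1.7) = 73.39°
∠L(j5.7) = 18.74° − 73.39° = -54.65°

-54.7 deg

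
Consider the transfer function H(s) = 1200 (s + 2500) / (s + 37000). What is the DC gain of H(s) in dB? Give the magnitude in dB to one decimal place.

H(0) = 1200 × 2500 / 37000 = 81.081
20 log₁₀(81.081) = 38.18 dB

38.2 dB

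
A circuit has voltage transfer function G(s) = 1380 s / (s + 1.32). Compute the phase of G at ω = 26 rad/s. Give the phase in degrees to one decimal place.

∠(j26) = 90.00°
∠(j26 + 1.32) = arctan(26/1.32) = 87.09°
∠G(j26) = 90.00° − 87.09° = 2.91°

2.9°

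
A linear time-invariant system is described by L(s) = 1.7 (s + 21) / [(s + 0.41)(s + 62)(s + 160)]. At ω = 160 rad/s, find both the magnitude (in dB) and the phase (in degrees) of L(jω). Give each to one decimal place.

|L| = -87.1 dB, ∠L = -121.1°

|j160 + 21| = √(160² + 21²) = 161.4
|j160 + 0.41| = √(160² + 0.41²) = 160
|j160 + 62| = √(160² + 62²) = 171.6
|j160 + 160| = √(160² + 160²) = 226.3
|L(j160)| = 1.7 × 161.4 / (160 × 171.6 × 226.3) = 4.4159e-05
20 log₁₀(4.4159e-05) = -87.10 dB
∠(j160 + 21) = arctan(160/21) = 82.52°
∠(j160 + 0.41) = arctan(160/0.41) = 89.85°
∠(j160 + 62) = arctan(160/62) = 68.82°
∠(j160 + 160) = arctan(160/160) = 45.00°
∠L(j160) = 82.52° − (89.85° + 68.82° + 45.00°) = -121.15°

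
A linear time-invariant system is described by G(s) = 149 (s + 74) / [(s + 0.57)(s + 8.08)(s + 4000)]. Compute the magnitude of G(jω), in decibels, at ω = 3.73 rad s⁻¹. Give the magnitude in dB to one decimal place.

-21.7 dB

|j3.73 + 74| = √(3.73² + 74²) = 74.09
|j3.73 + 0.57| = √(3.73² + 0.57²) = 3.773
|j3.73 + 8.08| = √(3.73² + 8.08²) = 8.899
|j3.73 + 4000| = √(3.73² + 4000²) = 4000
|G(j3.73)| = 149 × 74.09 / (3.773 × 8.899 × 4000) = 0.082191
20 log₁₀(0.082191) = -21.70 dB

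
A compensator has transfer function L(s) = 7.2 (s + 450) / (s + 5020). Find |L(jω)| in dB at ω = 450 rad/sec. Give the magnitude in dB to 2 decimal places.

-0.83 dB

|j450 + 450| = √(450² + 450²) = 636.4
|j450 + 5020| = √(450² + 5020²) = 5040
|L(j450)| = 7.2 × 636.4 / 5040 = 0.90911
20 log₁₀(0.90911) = -0.828 dB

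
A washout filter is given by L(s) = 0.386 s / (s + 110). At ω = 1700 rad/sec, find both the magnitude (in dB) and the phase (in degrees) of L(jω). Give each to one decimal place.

|L| = -8.3 dB, ∠L = 3.7°

|j1700| = 1700
|j1700 + 110| = √(1700² + 110²) = 1704
|L(j1700)| = 0.386 × 1700 / 1704 = 0.38519
20 log₁₀(0.38519) = -8.29 dB
∠(j1700) = 90.00°
∠(j1700 + 110) = arctan(1700/110) = 86.30°
∠L(j1700) = 90.00° − 86.30° = 3.70°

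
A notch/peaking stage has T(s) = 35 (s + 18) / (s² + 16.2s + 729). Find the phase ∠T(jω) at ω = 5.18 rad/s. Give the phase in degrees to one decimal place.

∠(j5.18 + 18) = arctan(5.18/18) = 16.05°
∠[(j5.18)² + 16.2(j5.18) + 729] = ∠[702.17 + j83.916] = 6.82°
∠T(j5.18) = 16.05° − 6.82° = 9.24°

9.2 deg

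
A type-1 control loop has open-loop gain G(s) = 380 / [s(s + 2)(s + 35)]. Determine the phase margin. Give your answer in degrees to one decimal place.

28.8°

Gain crossover: |G(jω)| = 1 at ω ≈ 3 rad/s.
∠G(j3) = −90° − arctan(3/2) − arctan(3/35) ≈ -151.21°
PM = 180° + (-151.21°) = 28.79°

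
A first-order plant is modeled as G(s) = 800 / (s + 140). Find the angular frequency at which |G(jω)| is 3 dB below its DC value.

140 rad/sec

For a single-pole low-pass, the −3 dB point is at the pole: ω = 140 rad/sec.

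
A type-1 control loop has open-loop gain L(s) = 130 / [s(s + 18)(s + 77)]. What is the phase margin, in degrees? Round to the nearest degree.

Gain crossover: |L(jω)| = 1 at ω ≈ 0.0938 rad s⁻¹.
∠L(j0.0938) = −90° − arctan(0.0938/18) − arctan(0.0938/77) ≈ -90.37°
PM = 180° + (-90.37°) = 89.63°

90 deg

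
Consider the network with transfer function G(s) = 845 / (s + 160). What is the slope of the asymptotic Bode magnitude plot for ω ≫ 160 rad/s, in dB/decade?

-20 dB/decade

With 0 zeros and 1 pole, the high-frequency asymptotic slope is 20 × (0 − 1) = -20 dB/decade.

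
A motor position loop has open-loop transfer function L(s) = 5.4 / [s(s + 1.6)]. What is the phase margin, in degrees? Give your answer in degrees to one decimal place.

Gain crossover: |L(jω)| = 1 at ω ≈ 2.07 rad/s.
∠L(j2.07) = −90° − arctan(2.07/1.6) ≈ -142.25°
PM = 180° + (-142.25°) = 37.75°

37.8°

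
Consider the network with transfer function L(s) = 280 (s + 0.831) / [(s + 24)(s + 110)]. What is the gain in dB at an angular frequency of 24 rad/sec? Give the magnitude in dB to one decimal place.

|j24 + 0.831| = √(24² + 0.831²) = 24.01
|j24 + 24| = √(24² + 24²) = 33.94
|j24 + 110| = √(24² + 110²) = 112.6
|L(j24)| = 280 × 24.01 / (33.94 × 112.6) = 1.7596
20 log₁₀(1.7596) = 4.91 dB

4.9 dB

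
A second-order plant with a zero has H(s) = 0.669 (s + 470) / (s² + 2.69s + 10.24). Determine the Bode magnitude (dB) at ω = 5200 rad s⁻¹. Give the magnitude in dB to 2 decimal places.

-77.78 dB

|j5200 + 470| = √(5200² + 470²) = 5221
|(j5200)² + 2.69(j5200) + 10.24| = |-2.704e+07 + j13988| = 2.704e+07
|H(j5200)| = 0.669 × 5221 / 2.704e+07 = 0.00012918
20 log₁₀(0.00012918) = -77.776 dB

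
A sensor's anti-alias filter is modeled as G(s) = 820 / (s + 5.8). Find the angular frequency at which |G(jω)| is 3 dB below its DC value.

For a single-pole low-pass, the −3 dB point is at the pole: ω = 5.8 rad/sec.

5.8 rad/sec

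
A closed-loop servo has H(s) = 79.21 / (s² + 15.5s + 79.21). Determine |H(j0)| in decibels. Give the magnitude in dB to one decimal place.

0.0 dB

H(0) = 79.21 / 79.21 = 1
20 log₁₀(1) = 0.00 dB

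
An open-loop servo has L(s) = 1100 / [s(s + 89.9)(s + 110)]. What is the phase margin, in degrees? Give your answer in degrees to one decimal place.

Gain crossover: |L(jω)| = 1 at ω ≈ 0.111 rad/sec.
∠L(j0.111) = −90° − arctan(0.111/89.9) − arctan(0.111/110) ≈ -90.13°
PM = 180° + (-90.13°) = 89.87°

89.9°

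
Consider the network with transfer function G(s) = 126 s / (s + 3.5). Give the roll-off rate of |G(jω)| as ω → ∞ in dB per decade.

With 1 zero and 1 pole, the high-frequency asymptotic slope is 20 × (1 − 1) = 0 dB/decade.

0 dB/decade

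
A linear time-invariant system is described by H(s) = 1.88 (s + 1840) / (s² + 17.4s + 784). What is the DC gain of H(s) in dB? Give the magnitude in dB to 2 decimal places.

12.89 dB

H(0) = 1.88 × 1840 / 784 = 4.4122
20 log₁₀(4.4122) = 12.893 dB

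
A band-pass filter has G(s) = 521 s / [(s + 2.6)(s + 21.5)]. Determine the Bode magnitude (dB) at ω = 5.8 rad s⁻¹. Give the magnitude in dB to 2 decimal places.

26.59 dB

|j5.8| = 5.8
|j5.8 + 2.6| = √(5.8² + 2.6²) = 6.356
|j5.8 + 21.5| = √(5.8² + 21.5²) = 22.27
|G(j5.8)| = 521 × 5.8 / (6.356 × 22.27) = 21.349
20 log₁₀(21.349) = 26.588 dB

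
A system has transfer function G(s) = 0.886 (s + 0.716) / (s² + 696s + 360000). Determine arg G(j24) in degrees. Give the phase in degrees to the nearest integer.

∠(j24 + 0.716) = arctan(24/0.716) = 88.29°
∠[(j24)² + 696(j24) + 360000] = ∠[3.5942e+05 + j16704] = 2.66°
∠G(j24) = 88.29° − 2.66° = 85.63°

86 deg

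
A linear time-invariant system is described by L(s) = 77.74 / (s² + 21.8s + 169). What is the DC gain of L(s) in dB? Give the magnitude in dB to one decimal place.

L(0) = 77.74 / 169 = 0.46
20 log₁₀(0.46) = -6.74 dB

-6.7 dB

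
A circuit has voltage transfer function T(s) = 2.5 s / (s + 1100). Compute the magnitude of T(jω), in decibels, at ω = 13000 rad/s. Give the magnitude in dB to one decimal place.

|j13000| = 1.3e+04
|j13000 + 1100| = √(13000² + 1100²) = 1.305e+04
|T(j13000)| = 2.5 × 1.3e+04 / 1.305e+04 = 2.4911
20 log₁₀(2.4911) = 7.93 dB

7.9 dB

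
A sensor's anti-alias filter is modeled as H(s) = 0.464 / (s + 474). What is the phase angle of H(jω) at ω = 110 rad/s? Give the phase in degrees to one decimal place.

∠(j110 + 474) = arctan(110/474) = 13.07°
∠H(j110) = −13.07° = -13.07°

-13.1 deg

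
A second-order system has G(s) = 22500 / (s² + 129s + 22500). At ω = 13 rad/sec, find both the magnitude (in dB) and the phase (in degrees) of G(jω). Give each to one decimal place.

|(j13)² + 129(j13) + 22500| = |22331 + j1677| = 2.239e+04
|G(j13)| = 22500 / 2.239e+04 = 1.0047
20 log₁₀(1.0047) = 0.04 dB
∠[(j13)² + 129(j13) + 22500] = ∠[22331 + j1677] = 4.29°
∠G(j13) = −4.29° = -4.29°

|G| = 0.0 dB, ∠G = -4.3°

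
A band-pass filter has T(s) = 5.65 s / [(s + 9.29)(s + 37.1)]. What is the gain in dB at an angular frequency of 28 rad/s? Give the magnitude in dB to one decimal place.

-18.8 dB

|j28| = 28
|j28 + 9.29| = √(28² + 9.29²) = 29.5
|j28 + 37.1| = √(28² + 37.1²) = 46.48
|T(j28)| = 5.65 × 28 / (29.5 × 46.48) = 0.11537
20 log₁₀(0.11537) = -18.76 dB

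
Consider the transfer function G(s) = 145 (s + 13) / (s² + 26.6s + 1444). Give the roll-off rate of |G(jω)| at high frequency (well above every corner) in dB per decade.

-20 dB/decade

With 1 zero and 2 poles, the high-frequency asymptotic slope is 20 × (1 − 2) = -20 dB/decade.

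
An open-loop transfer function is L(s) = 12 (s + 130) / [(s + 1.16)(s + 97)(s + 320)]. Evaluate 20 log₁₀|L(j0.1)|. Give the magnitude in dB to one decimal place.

-27.3 dB

|j0.1 + 130| = √(0.1² + 130²) = 130
|j0.1 + 1.16| = √(0.1² + 1.16²) = 1.164
|j0.1 + 97| = √(0.1² + 97²) = 97
|j0.1 + 320| = √(0.1² + 320²) = 320
|L(j0.1)| = 12 × 130 / (1.164 × 97 × 320) = 0.043166
20 log₁₀(0.043166) = -27.30 dB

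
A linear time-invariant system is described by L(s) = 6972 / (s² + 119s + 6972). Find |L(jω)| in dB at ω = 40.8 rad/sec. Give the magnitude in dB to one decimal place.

|(j40.8)² + 119(j40.8) + 6972| = |5307.4 + j4855.2| = 7193
|L(j40.8)| = 6972 / 7193 = 0.96926
20 log₁₀(0.96926) = -0.27 dB

-0.3 dB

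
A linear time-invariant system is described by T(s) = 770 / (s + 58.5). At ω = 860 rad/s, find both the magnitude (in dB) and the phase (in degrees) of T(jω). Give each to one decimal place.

|j860 + 58.5| = √(860² + 58.5²) = 862
|T(j860)| = 770 / 862 = 0.89328
20 log₁₀(0.89328) = -0.98 dB
∠(j860 + 58.5) = arctan(860/58.5) = 86.11°
∠T(j860) = −86.11° = -86.11°

|T| = -1.0 dB, ∠T = -86.1°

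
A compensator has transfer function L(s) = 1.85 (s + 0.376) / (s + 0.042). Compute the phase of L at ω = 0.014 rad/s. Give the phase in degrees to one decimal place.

-16.3°

∠(j0.014 + 0.376) = arctan(0.014/0.376) = 2.13°
∠(j0.014 + 0.042) = arctan(0.014/0.042) = 18.43°
∠L(j0.014) = 2.13° − 18.43° = -16.30°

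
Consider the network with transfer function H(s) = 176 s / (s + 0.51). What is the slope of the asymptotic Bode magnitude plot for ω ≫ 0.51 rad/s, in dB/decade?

0 dB/decade

With 1 zero and 1 pole, the high-frequency asymptotic slope is 20 × (1 − 1) = 0 dB/decade.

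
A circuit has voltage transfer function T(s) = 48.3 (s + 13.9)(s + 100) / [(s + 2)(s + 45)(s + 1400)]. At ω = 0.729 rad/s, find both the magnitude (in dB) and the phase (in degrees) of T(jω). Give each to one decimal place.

|T| = -6.0 dB, ∠T = -17.6°

|j0.729 + 13.9| = √(0.729² + 13.9²) = 13.92
|j0.729 + 100| = √(0.729² + 100²) = 100
|j0.729 + 2| = √(0.729² + 2²) = 2.129
|j0.729 + 45| = √(0.729² + 45²) = 45.01
|j0.729 + 1400| = √(0.729² + 1400²) = 1400
|T(j0.729)| = 48.3 × 13.92 × 100 / (2.129 × 45.01 × 1400) = 0.50125
20 log₁₀(0.50125) = -6.00 dB
∠(j0.729 + 13.9) = arctan(0.729/13.9) = 3.00°
∠(j0.729 + 100) = arctan(0.729/100) = 0.42°
∠(j0.729 + 2) = arctan(0.729/2) = 20.03°
∠(j0.729 + 45) = arctan(0.729/45) = 0.93°
∠(j0.729 + 1400) = arctan(0.729/1400) = 0.03°
∠T(j0.729) = 3.00° + 0.42° − (20.03° + 0.93° + 0.03°) = -17.56°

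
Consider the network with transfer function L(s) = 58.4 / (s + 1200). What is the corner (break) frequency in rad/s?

The single real pole at s = −1200 gives a corner at ω = 1200 rad/s.

1200 rad/s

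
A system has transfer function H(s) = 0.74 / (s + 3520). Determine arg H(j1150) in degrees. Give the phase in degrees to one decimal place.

-18.1°

∠(j1150 + 3520) = arctan(1150/3520) = 18.09°
∠H(j1150) = −18.09° = -18.09°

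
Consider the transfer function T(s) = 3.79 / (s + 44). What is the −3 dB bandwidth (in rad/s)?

44 rad/s

For a single-pole low-pass, the −3 dB point is at the pole: ω = 44 rad/s.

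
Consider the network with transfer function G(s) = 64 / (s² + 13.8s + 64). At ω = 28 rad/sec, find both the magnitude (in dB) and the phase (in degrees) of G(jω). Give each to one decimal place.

|G| = -22.1 dB, ∠G = -151.8 deg

|(j28)² + 13.8(j28) + 64| = |-720 + j386.4| = 817.1
|G(j28)| = 64 / 817.1 = 0.078323
20 log₁₀(0.078323) = -22.12 dB
∠[(j28)² + 13.8(j28) + 64] = ∠[-720 + j386.4] = 151.78°
∠G(j28) = −151.78° = -151.78°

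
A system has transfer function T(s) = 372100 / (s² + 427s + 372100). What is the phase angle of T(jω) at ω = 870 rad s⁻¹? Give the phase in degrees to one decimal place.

-136.0°

∠[(j870)² + 427(j870) + 372100] = ∠[-3.848e+05 + j3.7149e+05] = 136.01°
∠T(j870) = −136.01° = -136.01°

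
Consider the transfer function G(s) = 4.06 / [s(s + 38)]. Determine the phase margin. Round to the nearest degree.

Gain crossover: |G(jω)| = 1 at ω ≈ 0.107 rad s⁻¹.
∠G(j0.107) = −90° − arctan(0.107/38) ≈ -90.16°
PM = 180° + (-90.16°) = 89.84°

90°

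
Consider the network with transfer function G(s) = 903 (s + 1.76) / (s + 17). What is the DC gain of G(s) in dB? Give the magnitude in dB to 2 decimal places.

G(0) = 903 × 1.76 / 17 = 93.487
20 log₁₀(93.487) = 39.415 dB

39.42 dB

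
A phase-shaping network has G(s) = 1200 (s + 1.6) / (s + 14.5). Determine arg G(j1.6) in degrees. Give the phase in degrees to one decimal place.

38.7°

∠(j1.6 + 1.6) = arctan(1.6/1.6) = 45.00°
∠(j1.6 + 14.5) = arctan(1.6/14.5) = 6.30°
∠G(j1.6) = 45.00° − 6.30° = 38.70°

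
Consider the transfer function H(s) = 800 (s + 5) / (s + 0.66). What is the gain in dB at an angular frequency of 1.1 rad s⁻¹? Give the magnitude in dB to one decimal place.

70.1 dB

|j1.1 + 5| = √(1.1² + 5²) = 5.12
|j1.1 + 0.66| = √(1.1² + 0.66²) = 1.283
|H(j1.1)| = 800 × 5.12 / 1.283 = 3192.7
20 log₁₀(3192.7) = 70.08 dB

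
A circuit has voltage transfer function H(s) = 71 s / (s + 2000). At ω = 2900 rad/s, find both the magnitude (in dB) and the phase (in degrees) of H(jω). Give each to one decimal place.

|j2900| = 2900
|j2900 + 2000| = √(2900² + 2000²) = 3523
|H(j2900)| = 71 × 2900 / 3523 = 58.448
20 log₁₀(58.448) = 35.34 dB
∠(j2900) = 90.00°
∠(j2900 + 2000) = arctan(2900/2000) = 55.41°
∠H(j2900) = 90.00° − 55.41° = 34.59°

|H| = 35.3 dB, ∠H = 34.6 deg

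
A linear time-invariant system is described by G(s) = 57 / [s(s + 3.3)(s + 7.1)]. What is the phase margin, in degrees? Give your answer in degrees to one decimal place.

43.0 deg

Gain crossover: |G(jω)| = 1 at ω ≈ 2 rad s⁻¹.
∠G(j2) = −90° − arctan(2/3.3) − arctan(2/7.1) ≈ -136.99°
PM = 180° + (-136.99°) = 43.01°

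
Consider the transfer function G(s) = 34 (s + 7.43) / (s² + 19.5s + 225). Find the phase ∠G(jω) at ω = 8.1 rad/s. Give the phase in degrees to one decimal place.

2.7°

∠(j8.1 + 7.43) = arctan(8.1/7.43) = 47.47°
∠[(j8.1)² + 19.5(j8.1) + 225] = ∠[159.39 + j157.95] = 44.74°
∠G(j8.1) = 47.47° − 44.74° = 2.73°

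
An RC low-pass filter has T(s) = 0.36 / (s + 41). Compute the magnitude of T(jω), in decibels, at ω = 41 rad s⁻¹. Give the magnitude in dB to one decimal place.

|j41 + 41| = √(41² + 41²) = 57.98
|T(j41)| = 0.36 / 57.98 = 0.0062087
20 log₁₀(0.0062087) = -44.14 dB

-44.1 dB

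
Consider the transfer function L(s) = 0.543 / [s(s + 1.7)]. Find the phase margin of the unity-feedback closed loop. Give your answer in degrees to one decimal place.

Gain crossover: |L(jω)| = 1 at ω ≈ 0.314 rad/s.
∠L(j0.314) = −90° − arctan(0.314/1.7) ≈ -100.47°
PM = 180° + (-100.47°) = 79.53°

79.5°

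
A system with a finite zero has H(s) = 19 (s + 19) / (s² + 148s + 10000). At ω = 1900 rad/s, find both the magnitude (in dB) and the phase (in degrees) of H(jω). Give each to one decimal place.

|H| = -40.0 dB, ∠H = -86.1°

|j1900 + 19| = √(1900² + 19²) = 1900
|(j1900)² + 148(j1900) + 10000| = |-3.6e+06 + j2.812e+05| = 3.611e+06
|H(j1900)| = 19 × 1900 / 3.611e+06 = 0.0099978
20 log₁₀(0.0099978) = -40.00 dB
∠(j1900 + 19) = arctan(1900/19) = 89.43°
∠[(j1900)² + 148(j1900) + 10000] = ∠[-3.6e+06 + j2.812e+05] = 175.53°
∠H(j1900) = 89.43° − 175.53° = -86.11°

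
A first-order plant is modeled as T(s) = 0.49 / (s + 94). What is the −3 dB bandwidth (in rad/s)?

94 rad/s

For a single-pole low-pass, the −3 dB point is at the pole: ω = 94 rad/s.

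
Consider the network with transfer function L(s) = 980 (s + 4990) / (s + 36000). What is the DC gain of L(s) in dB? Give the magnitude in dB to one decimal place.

L(0) = 980 × 4990 / 36000 = 135.84
20 log₁₀(135.84) = 42.66 dB

42.7 dB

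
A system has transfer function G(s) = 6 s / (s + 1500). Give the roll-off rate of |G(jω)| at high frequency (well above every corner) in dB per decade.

0 dB/decade

With 1 zero and 1 pole, the high-frequency asymptotic slope is 20 × (1 − 1) = 0 dB/decade.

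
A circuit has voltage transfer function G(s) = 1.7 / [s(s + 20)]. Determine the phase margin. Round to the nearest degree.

Gain crossover: |G(jω)| = 1 at ω ≈ 0.085 rad/s.
∠G(j0.085) = −90° − arctan(0.085/20) ≈ -90.24°
PM = 180° + (-90.24°) = 89.76°

90°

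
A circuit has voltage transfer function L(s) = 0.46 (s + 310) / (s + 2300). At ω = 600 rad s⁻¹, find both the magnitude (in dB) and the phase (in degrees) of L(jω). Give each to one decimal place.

|j600 + 310| = √(600² + 310²) = 675.4
|j600 + 2300| = √(600² + 2300²) = 2377
|L(j600)| = 0.46 × 675.4 / 2377 = 0.1307
20 log₁₀(0.1307) = -17.67 dB
∠(j600 + 310) = arctan(600/310) = 62.68°
∠(j600 + 2300) = arctan(600/2300) = 14.62°
∠L(j600) = 62.68° − 14.62° = 48.06°

|L| = -17.7 dB, ∠L = 48.1 deg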